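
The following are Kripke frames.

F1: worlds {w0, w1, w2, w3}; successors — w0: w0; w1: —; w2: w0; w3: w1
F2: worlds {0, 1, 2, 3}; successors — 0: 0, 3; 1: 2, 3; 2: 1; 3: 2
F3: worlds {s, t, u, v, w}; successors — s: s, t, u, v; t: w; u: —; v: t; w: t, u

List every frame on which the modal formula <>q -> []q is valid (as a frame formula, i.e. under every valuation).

F1

This is the axiom for partial functionality; its first-order frame correspondent is forall x forall y forall z (Rxy & Rxz -> y = z).
F1: condition met.
F2: fails — 0 sees both 0 and 3.
F3: fails — s sees both s and t.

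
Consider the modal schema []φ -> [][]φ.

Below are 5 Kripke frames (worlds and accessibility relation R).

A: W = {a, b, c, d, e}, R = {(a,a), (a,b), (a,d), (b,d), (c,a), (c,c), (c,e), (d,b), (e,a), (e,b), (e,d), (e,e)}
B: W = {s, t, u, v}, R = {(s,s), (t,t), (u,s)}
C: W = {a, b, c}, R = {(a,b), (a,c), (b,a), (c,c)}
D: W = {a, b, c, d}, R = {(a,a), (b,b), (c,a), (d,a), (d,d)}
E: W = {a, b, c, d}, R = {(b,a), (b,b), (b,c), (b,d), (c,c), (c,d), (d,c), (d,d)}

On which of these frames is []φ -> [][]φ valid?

B, D, E

Frame correspondent (Sahlqvist): forall x forall y forall z (Rxy & Ryz -> Rxz) — i.e. transitivity.
A: fails — Rce and Reb but not Rcb.
B: satisfies the condition.
C: fails — Rab and Rba but not Raa.
D: satisfies the condition.
E: satisfies the condition.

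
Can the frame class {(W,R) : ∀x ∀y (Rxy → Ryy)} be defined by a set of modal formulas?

The condition is shift-reflexivity. A defining modal formula is □(□r → r).
Suppose □(□r→r) is valid. Take Rxy and set V(r)={w : Ryw}. Then at y, □r holds; since □(□r→r) at x, □r→r at y, so r at y, i.e. Ryy.

Yes — defined by □(□r → r)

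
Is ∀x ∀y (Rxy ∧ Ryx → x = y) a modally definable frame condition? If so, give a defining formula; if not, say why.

No — not modally definable

Any modally definable frame class is closed under surjective bounded morphisms.
The 4-cycle (worlds a,b,c,d with a→b→c→d→a) is antisymmetric. Sending even-indexed worlds to • and odd-indexed worlds to ∘ is a surjective bounded morphism onto the two-world frame with •↔∘, which is not antisymmetric.
So no modal formula (or set of formulas) defines exactly the antisymmetric frames.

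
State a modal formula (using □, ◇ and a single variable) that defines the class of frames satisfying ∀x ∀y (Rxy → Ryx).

r → □◇r

This is symmetry; the standard corresponding axiom is B: r → □◇r.
Suppose r→□◇r is valid. Take Rxy and set V(r)={x}. Then r at x, so □◇r at x, so ◇r at y, so some z with Ryz has r; z=x, i.e. Ryx.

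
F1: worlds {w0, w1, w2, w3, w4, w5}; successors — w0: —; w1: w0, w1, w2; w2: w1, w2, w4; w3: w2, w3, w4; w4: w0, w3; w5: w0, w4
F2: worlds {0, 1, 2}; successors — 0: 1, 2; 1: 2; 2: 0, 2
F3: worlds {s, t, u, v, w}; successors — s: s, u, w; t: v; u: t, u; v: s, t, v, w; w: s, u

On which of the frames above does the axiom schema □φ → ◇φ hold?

F2, F3

Frame correspondent (Sahlqvist): ∀x ∃y Rxy — i.e. seriality.
F1: fails — world w0 has no successor.
F2: condition met.
F3: condition met.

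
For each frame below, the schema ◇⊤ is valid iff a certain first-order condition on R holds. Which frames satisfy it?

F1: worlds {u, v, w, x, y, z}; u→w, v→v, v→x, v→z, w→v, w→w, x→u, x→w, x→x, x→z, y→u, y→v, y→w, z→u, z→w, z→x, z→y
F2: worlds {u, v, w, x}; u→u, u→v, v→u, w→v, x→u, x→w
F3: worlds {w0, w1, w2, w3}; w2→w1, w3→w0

F1, F2

Frame correspondent (Sahlqvist): ∀x ∃y Rxy — i.e. seriality.
F1: ✓.
F2: ✓.
F3: fails — world w0 has no successor.
Valid on: F1, F2.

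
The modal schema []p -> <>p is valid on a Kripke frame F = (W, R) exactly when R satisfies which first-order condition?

Seriality

This schema is the D axiom.
Its frame correspondent is seriality — forall x exists y Rxy.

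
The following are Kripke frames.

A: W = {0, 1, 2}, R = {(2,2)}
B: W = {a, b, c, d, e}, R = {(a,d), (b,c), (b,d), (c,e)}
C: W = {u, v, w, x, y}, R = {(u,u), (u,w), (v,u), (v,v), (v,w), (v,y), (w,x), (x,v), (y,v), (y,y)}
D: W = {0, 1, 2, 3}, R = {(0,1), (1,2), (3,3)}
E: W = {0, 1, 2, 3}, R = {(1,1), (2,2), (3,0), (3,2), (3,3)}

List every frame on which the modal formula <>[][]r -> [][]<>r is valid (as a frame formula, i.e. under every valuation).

A

This is the axiom for a generalized confluence (Geach) condition; its first-order frame correspondent is forall x forall y forall z ((xRy & x R^2 z) -> exists w (y R^2 w & zRw)).
A: satisfies the condition.
B: fails — bRc, bR²e but no w with cR²w and eRw.
C: fails — uRu, uR²x but no t with uR²t and xRt.
D: fails — 0R1, 0R²2 but no w with 1R²w and 2Rw.
E: fails — 3R0, 3R²0 but no w with 0R²w and 0Rw.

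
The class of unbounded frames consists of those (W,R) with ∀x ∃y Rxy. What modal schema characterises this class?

A defining formula is □q → ◇q (the D axiom).
Suppose □q→◇q is valid. At any x set V(q)=W. Then □q at x, so ◇q at x, so x has a successor.

□q → ◇q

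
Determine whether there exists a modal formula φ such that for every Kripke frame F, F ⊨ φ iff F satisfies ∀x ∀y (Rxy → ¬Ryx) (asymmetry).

Modal frame validity is preserved under surjective bounded morphisms.
The 5-cycle (worlds s,t,u,v,w with s→t→u→v→w→s) is asymmetric. Mapping every world to a single reflexive point • is a surjective bounded morphism, and the reflexive point is not asymmetric (R•• but asymmetry requires ¬R••).
Hence asymmetry is not modally definable.

Not modally definable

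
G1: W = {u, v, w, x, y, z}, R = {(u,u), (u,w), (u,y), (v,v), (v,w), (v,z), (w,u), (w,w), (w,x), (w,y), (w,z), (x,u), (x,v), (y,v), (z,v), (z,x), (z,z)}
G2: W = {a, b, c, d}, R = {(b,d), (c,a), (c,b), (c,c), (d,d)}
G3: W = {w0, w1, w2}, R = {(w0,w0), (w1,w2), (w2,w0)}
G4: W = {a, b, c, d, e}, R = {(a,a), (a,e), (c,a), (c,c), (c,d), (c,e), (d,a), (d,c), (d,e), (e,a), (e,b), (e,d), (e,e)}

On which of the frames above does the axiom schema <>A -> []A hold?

Frame correspondent (Sahlqvist): forall x forall y forall z (Rxy & Rxz -> y = z) — i.e. partial functionality.
G1: fails — u sees both u and w.
G2: fails — c sees both a and b.
G3: holds.
G4: fails — a sees both a and e.

G3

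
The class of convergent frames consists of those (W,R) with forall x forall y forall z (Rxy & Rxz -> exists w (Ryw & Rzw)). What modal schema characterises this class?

This is convergence; the standard corresponding axiom is .2: ◇□ψ → □◇ψ.
Suppose ◇□ψ→□◇ψ is valid. Take Rxy, Rxz and set V(ψ)={w : Ryw}. Then □ψ at y so ◇□ψ at x, so □◇ψ at x, so ◇ψ at z, giving w with Rzw and Ryw.

◇□ψ → □◇ψ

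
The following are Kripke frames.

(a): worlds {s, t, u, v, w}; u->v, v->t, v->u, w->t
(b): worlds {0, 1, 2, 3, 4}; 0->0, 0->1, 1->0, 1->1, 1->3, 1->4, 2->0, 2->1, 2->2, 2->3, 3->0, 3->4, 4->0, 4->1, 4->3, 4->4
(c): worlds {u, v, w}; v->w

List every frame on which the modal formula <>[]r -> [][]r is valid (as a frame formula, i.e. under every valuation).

(c)

The schema corresponds to a generalized confluence (Geach) condition: forall x forall y forall z ((xRy & x R^2 z) -> exists w (yRw & z = w)).
(a): fails — vRt, vR²v but no w* with tRw* and v=w*.
(b): fails — 0R0, 0R²3 but no w with 0Rw and 3=w.
(c): ✓.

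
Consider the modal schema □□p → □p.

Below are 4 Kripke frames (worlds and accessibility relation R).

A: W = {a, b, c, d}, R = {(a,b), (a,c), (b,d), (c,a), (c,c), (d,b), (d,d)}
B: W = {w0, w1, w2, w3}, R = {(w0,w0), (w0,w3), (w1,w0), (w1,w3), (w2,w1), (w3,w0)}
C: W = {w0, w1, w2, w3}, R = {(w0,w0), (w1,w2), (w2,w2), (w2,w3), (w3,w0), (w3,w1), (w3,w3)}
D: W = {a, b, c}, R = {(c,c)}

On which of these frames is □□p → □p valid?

C, D

The schema corresponds to density: ∀x ∀y (Rxy → ∃z (Rxz ∧ Rzy)).
A: fails — Rab but no z with Raz and Rzb.
B: fails — Rw2w1 but no z with Rw2z and Rzw1.
C: ✓.
D: ✓.
Valid on: C, D.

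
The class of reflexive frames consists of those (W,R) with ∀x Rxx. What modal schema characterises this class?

A defining formula is □r → r (the T axiom).
Suppose □r→r is valid. At any x set V(r)={w : Rxw}. Then □r holds at x, so r holds at x, i.e. Rxx.

□r → r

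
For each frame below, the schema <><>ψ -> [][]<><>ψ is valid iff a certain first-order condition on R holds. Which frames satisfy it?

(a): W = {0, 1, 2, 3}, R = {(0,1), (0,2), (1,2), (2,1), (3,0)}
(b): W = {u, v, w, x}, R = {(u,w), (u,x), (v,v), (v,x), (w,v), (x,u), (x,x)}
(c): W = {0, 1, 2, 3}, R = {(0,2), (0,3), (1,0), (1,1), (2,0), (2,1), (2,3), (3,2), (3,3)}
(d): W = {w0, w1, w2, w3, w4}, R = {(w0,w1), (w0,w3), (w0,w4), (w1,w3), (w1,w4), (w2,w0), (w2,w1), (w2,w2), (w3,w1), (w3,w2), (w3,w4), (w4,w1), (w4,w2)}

The schema corresponds to a generalized confluence (Geach) condition: forall x forall y forall z ((x R^2 y & x R^2 z) -> exists w (y = w & z R^2 w)).
(a): fails — 0R²1, 0R²2 but no w with 1=w and 2R²w.
(b): fails — uR²v, uR²x but no t with v=t and xR²t.
(c): satisfies the condition.
(d): fails — w0R²w3, w0R²w1 but no w with w3=w and w1R²w.
Valid on: (c).

(c)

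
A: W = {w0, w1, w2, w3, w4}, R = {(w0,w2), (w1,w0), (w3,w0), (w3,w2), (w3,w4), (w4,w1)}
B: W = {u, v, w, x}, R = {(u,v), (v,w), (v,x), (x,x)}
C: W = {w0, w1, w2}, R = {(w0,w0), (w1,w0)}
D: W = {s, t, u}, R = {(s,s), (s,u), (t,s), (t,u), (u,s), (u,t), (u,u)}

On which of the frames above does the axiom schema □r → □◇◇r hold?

C, D

The schema corresponds to a generalized confluence (Geach) condition: ∀x ∀z (xRz → ∃w (xRw ∧ zR²w)).
A: fails — w0Rw2 but no w with w0Rw and w2R²w.
B: fails — uRv but no t with uRt and vR²t.
C: condition met.
D: condition met.
Valid on: C, D.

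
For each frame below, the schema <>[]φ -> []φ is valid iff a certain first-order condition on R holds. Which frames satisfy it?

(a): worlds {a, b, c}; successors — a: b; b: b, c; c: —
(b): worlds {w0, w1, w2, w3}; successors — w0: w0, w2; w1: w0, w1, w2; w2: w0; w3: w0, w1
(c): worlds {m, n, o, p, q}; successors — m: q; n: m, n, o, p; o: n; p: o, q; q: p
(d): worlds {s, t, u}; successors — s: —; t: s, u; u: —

Frame correspondent (Sahlqvist): forall x forall y forall z (Rxy & Rxz -> Ryz) — i.e. the Euclidean property.
(a): fails — Rbc and Rbc but not Rcc.
(b): fails — Rw0w2 and Rw0w2 but not Rw2w2.
(c): fails — Rmq and Rmq but not Rqq.
(d): fails — Rtu and Rtu but not Ruu.
Valid on no frame.

none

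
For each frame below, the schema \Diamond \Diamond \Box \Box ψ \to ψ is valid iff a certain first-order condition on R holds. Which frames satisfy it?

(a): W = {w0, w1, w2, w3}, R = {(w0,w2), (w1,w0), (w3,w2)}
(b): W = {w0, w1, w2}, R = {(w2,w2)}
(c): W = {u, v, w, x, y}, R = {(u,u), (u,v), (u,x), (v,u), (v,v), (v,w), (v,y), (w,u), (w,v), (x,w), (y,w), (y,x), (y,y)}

The schema corresponds to a generalized confluence (Geach) condition: \forall x \forall y (x R^2 y \to \exists w (y R^2 w \wedge x = w)).
(a): fails — w1R²w2 but no w with w2R²w and w1=w.
(b): ✓.
(c): fails — wR²x but no t with xR²t and w=t.
Valid on: (b).

(b)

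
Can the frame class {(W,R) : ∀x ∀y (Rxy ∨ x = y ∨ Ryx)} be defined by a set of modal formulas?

If a class were modally definable it would be closed under disjoint unions (Goldblatt–Thomason).
Take 4 disjoint single-world reflexive frames: each is trivially connected, but their disjoint union has 4 worlds with no edge between distinct components, so it is not connected.
So no modal formula (or set of formulas) defines exactly the connected frames.

No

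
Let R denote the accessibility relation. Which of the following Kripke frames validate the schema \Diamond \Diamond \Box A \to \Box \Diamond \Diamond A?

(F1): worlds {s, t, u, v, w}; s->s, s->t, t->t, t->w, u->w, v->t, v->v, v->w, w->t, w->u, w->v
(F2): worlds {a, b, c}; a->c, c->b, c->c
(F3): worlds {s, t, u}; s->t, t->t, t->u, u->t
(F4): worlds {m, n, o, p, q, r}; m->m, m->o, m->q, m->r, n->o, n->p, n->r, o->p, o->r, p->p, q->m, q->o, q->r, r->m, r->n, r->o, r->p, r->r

(F1), (F3)

This is the axiom for a generalized confluence (Geach) condition; its first-order frame correspondent is \forall x \forall y \forall z ((x R^2 y \wedge xRz) \to \exists w (yRw \wedge z R^2 w)).
(F1): holds.
(F2): fails — aR²b, aRc but no w with bRw and cR²w.
(F3): holds.
(F4): fails — nR²m, nRp but no w with mRw and pR²w.
Valid on: (F1), (F3).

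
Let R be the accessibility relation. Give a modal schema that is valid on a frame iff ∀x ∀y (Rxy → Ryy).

□(□p → p)

The condition is shift-reflexivity. The T□ schema □(□p → p) defines it.
Suppose □(□p→p) is valid. Take Rxy and set V(p)={w : Ryw}. Then at y, □p holds; since □(□p→p) at x, □p→p at y, so p at y, i.e. Ryy.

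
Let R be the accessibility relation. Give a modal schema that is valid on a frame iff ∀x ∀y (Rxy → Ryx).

ψ → □◇ψ

This is symmetry; the standard corresponding axiom is B: ψ → □◇ψ.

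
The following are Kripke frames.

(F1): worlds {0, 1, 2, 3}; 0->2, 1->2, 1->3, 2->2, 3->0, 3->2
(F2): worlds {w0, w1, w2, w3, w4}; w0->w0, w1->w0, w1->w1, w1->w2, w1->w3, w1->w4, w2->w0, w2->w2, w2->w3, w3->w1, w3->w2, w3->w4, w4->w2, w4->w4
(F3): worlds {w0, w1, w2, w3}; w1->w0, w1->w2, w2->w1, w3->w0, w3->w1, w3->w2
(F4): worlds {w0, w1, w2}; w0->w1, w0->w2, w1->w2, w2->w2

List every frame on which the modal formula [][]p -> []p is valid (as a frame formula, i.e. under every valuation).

(F2)

This is the axiom for density; its first-order frame correspondent is forall x forall y (Rxy -> exists z (Rxz & Rzy)).
(F1): fails — R13 but no z with R1z and Rz3.
(F2): satisfies the condition.
(F3): fails — Rw1w2 but no z with Rw1z and Rzw2.
(F4): fails — Rw0w1 but no z with Rw0z and Rzw1.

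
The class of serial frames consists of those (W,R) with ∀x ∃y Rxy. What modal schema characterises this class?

□p → ◇p

The condition is seriality. The D schema □p → ◇p defines it.
Suppose □p→◇p is valid. At any x set V(p)=W. Then □p at x, so ◇p at x, so x has a successor.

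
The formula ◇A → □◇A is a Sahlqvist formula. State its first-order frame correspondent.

The Euclidean property

Suppose ◇A→□◇A is valid. Take Rxy, Rxz and set V(A)={y}. Then ◇A at x, so □◇A at x, so ◇A at z, so some w with Rzw has A; w=y, i.e. Rzy. By symmetry of the argument, Ryz.
The converse is a direct semantic check.
So the correspondent is the Euclidean property.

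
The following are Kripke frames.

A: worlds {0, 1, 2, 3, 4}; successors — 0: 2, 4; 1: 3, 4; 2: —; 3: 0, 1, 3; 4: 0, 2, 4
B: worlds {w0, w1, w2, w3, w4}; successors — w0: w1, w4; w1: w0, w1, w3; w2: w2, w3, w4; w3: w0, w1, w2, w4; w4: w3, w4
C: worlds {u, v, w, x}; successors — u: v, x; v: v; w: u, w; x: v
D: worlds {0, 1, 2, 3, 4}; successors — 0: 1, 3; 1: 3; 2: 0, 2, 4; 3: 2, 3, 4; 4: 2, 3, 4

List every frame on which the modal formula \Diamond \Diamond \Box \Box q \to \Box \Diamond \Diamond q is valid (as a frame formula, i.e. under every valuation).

Frame correspondent (Sahlqvist): \forall x \forall y \forall z ((x R^2 y \wedge xRz) \to \exists w (y R^2 w \wedge z R^2 w)) — i.e. a generalized confluence (Geach) condition.
A: fails — 0R²0, 0R2 but no w with 0R²w and 2R²w.
B: condition met.
C: condition met.
D: condition met.
Valid on: B, C, D.

B, C, D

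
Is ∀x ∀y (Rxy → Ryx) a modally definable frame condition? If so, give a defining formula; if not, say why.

Yes, by q → □◇q

This is a Sahlqvist condition; the B axiom q → □◇q defines it.
Suppose q→□◇q is valid. Take Rxy and set V(q)={x}. Then q at x, so □◇q at x, so ◇q at y, so some z with Ryz has q; z=x, i.e. Ryx.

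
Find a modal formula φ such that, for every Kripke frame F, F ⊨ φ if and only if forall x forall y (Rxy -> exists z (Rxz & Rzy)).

□□ψ → □ψ

This is density; the standard corresponding axiom is C4: □□ψ → □ψ.
Suppose □□ψ→□ψ is valid. Take Rxy and set V(ψ)={w : xR²w}. Then □□ψ at x, so □ψ at x, so ψ at y, i.e. ∃z(Rxz∧Rzy).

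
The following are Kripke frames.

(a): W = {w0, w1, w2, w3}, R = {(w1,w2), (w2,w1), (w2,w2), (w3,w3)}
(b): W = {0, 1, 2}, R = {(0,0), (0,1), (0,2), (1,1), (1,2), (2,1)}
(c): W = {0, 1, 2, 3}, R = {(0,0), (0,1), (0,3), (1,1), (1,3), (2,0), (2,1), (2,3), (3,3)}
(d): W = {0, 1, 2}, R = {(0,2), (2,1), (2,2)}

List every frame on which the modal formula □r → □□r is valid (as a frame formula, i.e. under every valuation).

(c)

This is the axiom for transitivity; its first-order frame correspondent is ∀x ∀y ∀z (Rxy ∧ Ryz → Rxz).
(a): fails — Rw1w2 and Rw2w1 but not Rw1w1.
(b): fails — R21 and R12 but not R22.
(c): ✓.
(d): fails — R02 and R21 but not R01.
Valid on: (c).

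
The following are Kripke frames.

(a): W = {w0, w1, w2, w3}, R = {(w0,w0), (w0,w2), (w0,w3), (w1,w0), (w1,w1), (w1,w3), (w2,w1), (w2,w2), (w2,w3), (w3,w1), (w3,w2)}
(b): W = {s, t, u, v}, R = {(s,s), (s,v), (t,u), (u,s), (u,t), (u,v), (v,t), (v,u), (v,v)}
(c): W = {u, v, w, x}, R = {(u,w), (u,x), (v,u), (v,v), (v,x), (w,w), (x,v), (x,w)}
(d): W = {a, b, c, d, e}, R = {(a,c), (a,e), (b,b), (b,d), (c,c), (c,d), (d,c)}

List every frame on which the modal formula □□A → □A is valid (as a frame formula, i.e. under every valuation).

The schema corresponds to density: ∀x ∀y (Rxy → ∃z (Rxz ∧ Rzy)).
(a): ✓.
(b): fails — Rtu but no z with Rtz and Rzu.
(c): fails — Rux but no z with Ruz and Rzx.
(d): fails — Rae but no z with Raz and Rze.

(a)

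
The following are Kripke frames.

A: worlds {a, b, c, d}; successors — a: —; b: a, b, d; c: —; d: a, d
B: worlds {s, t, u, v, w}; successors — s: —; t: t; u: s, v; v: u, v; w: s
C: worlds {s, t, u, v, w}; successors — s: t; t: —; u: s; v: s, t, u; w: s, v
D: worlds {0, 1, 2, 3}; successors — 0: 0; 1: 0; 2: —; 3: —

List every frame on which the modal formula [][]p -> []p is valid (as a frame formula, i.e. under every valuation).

The schema corresponds to density: forall x forall y (Rxy -> exists z (Rxz & Rzy)).
A: holds.
B: fails — Rus but no z with Ruz and Rzs.
C: fails — Rus but no z with Ruz and Rzs.
D: holds.

A, D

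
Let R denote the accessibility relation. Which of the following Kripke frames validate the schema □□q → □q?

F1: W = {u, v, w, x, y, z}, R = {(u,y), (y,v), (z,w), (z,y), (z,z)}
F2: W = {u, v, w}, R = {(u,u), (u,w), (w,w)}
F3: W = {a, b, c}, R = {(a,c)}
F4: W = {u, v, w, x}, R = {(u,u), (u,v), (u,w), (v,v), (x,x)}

This is the axiom for density; its first-order frame correspondent is ∀x ∀y (Rxy → ∃z (Rxz ∧ Rzy)).
F1: fails — Ruy but no t with Rut and Rty.
F2: ✓.
F3: fails — Rac but no z with Raz and Rzc.
F4: ✓.

F2, F4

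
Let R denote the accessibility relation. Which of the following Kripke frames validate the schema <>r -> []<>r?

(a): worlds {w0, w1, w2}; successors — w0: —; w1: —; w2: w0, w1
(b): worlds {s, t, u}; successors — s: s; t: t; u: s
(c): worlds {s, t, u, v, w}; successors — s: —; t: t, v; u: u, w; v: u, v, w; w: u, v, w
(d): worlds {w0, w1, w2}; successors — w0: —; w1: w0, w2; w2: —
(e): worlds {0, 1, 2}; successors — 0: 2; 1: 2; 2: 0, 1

The schema corresponds to the Euclidean property: forall x forall y forall z (Rxy & Rxz -> Ryz).
(a): fails — Rw2w0 and Rw2w0 but not Rw0w0.
(b): condition met.
(c): fails — Rtv and Rtt but not Rvt.
(d): fails — Rw1w2 and Rw1w2 but not Rw2w2.
(e): fails — R02 and R02 but not R22.

(b)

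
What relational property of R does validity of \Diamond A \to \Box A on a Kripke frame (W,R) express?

partial functionality: \forall x \forall y \forall z (Rxy \wedge Rxz \to y = z)

This is the CD axiom.
Its frame correspondent is partial functionality — \forall x \forall y \forall z (Rxy \wedge Rxz \to y = z).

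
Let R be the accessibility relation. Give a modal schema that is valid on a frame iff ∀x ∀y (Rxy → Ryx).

A defining formula is ψ → □◇ψ (the B axiom).
Suppose ψ→□◇ψ is valid. Take Rxy and set V(ψ)={x}. Then ψ at x, so □◇ψ at x, so ◇ψ at y, so some z with Ryz has ψ; z=x, i.e. Ryx.

ψ → □◇ψ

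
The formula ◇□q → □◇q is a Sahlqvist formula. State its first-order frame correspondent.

Suppose ◇□q→□◇q is valid. Take Rxy, Rxz and set V(q)={w : Ryw}. Then □q at y so ◇□q at x, so □◇q at x, so ◇q at z, giving w with Rzw and Ryw.

convergence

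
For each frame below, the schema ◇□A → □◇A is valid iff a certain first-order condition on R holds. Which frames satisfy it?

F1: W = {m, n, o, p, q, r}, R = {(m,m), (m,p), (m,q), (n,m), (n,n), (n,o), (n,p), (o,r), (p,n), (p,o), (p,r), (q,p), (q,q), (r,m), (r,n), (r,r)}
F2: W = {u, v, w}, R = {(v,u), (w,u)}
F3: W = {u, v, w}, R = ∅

F3

Frame correspondent (Sahlqvist): ∀x ∀y ∀z (Rxy ∧ Rxz → ∃w (Ryw ∧ Rzw)) — i.e. convergence.
F1: fails — Rmq and Rmp but q and p have no common successor.
F2: fails — Rvu and Rvu but u and u have no common successor.
F3: satisfies the condition.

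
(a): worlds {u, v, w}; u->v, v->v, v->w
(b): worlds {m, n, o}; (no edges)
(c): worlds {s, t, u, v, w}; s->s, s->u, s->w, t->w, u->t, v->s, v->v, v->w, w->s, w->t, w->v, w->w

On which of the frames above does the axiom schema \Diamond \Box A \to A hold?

(b)

This is the axiom for symmetry; its first-order frame correspondent is \forall x \forall y (Rxy \to Ryx).
(a): fails — Ruv but not Rvu.
(b): ✓.
(c): fails — Rut but not Rtu.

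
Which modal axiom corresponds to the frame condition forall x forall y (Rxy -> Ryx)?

q → □◇q

This is symmetry; the standard corresponding axiom is B: q → □◇q.
Suppose q→□◇q is valid. Take Rxy and set V(q)={x}. Then q at x, so □◇q at x, so ◇q at y, so some z with Ryz has q; z=x, i.e. Ryx.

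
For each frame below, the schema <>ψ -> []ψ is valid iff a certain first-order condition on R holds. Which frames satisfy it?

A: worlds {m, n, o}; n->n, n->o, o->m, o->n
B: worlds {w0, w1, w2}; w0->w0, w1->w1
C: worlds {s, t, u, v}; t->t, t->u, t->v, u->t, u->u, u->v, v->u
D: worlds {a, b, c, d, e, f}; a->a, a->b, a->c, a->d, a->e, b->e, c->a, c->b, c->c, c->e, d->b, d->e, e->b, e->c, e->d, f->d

B

This is the axiom for partial functionality; its first-order frame correspondent is forall x forall y forall z (Rxy & Rxz -> y = z).
A: fails — n sees both n and o.
B: condition met.
C: fails — t sees both t and u.
D: fails — a sees both a and b.
Valid on: B.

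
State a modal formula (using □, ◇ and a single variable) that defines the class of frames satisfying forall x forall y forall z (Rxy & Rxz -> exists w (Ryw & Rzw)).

A defining formula is ◇□ψ → □◇ψ (the .2 axiom).
Suppose ◇□ψ→□◇ψ is valid. Take Rxy, Rxz and set V(ψ)={w : Ryw}. Then □ψ at y so ◇□ψ at x, so □◇ψ at x, so ◇ψ at z, giving w with Rzw and Ryw.

◇□ψ → □◇ψ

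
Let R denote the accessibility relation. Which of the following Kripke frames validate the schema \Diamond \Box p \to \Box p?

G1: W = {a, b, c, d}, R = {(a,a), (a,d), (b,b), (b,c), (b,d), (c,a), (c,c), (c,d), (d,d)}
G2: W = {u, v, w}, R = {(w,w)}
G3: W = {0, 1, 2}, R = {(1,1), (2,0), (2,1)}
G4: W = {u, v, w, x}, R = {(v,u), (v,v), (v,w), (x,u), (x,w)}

G2

Frame correspondent (Sahlqvist): \forall x \forall y \forall z (Rxy \wedge Rxz \to Ryz) — i.e. the Euclidean property.
G1: fails — Rad and Raa but not Rda.
G2: condition met.
G3: fails — R20 and R20 but not R00.
G4: fails — Rvw and Rvv but not Rwv.
Valid on: G2.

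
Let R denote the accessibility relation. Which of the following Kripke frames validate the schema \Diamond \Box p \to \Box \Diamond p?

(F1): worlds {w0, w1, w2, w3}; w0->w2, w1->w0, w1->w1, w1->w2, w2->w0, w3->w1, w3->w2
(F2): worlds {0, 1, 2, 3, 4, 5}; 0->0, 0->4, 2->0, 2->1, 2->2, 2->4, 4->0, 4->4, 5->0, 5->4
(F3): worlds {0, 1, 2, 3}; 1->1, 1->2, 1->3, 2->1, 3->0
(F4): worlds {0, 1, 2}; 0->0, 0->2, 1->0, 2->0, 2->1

(F4)

The schema corresponds to convergence: \forall x \forall y \forall z (Rxy \wedge Rxz \to \exists w (Ryw \wedge Rzw)).
(F1): fails — Rw1w2 and Rw1w0 but w2 and w0 have no common successor.
(F2): fails — R20 and R21 but 0 and 1 have no common successor.
(F3): fails — R12 and R13 but 2 and 3 have no common successor.
(F4): satisfies the condition.
Valid on: (F4).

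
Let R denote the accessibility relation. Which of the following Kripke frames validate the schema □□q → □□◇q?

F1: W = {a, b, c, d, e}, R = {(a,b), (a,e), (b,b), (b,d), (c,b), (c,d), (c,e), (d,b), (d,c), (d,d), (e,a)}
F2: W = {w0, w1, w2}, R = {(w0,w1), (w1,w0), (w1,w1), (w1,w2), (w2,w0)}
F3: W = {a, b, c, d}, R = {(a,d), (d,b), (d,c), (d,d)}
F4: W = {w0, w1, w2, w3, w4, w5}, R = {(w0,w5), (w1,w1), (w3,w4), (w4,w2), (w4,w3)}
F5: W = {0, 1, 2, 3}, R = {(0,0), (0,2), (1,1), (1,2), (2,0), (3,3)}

F2, F5

This is the axiom for a generalized confluence (Geach) condition; its first-order frame correspondent is ∀x ∀z (xR²z → ∃w (xR²w ∧ zRw)).
F1: fails — dR²e but no w with dR²w and eRw.
F2: condition met.
F3: fails — aR²b but no w with aR²w and bRw.
F4: fails — w3R²w2 but no w with w3R²w and w2Rw.
F5: condition met.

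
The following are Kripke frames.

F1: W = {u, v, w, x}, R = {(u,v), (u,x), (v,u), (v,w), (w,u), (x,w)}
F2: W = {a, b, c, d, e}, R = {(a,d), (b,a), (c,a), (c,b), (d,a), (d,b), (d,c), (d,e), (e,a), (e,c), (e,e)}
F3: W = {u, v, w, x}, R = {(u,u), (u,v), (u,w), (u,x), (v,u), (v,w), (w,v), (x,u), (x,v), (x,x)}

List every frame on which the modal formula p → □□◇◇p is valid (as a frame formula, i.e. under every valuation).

Frame correspondent (Sahlqvist): ∀x ∀z (xR²z → ∃w (x = w ∧ zR²w)) — i.e. a generalized confluence (Geach) condition.
F1: fails — uR²w but no t with u=t and wR²t.
F2: fails — aR²b but no w with a=w and bR²w.
F3: fails — vR²w but no t with v=t and wR²t.

none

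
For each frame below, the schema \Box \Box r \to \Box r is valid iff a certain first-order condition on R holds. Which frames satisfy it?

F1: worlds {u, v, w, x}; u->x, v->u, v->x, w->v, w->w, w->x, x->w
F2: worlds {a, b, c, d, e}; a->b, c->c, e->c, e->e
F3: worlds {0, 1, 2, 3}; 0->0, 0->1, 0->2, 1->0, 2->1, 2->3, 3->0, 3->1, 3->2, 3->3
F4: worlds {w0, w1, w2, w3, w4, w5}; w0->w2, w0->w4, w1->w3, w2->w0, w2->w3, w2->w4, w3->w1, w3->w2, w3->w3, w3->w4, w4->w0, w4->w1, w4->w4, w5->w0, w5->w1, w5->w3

This is the axiom for density; its first-order frame correspondent is \forall x \forall y (Rxy \to \exists z (Rxz \wedge Rzy)).
F1: fails — Rvu but no z with Rvz and Rzu.
F2: fails — Rab but no z with Raz and Rzb.
F3: satisfies the condition.
F4: fails — Rw0w2 but no z with Rw0z and Rzw2.
Valid on: F3.

F3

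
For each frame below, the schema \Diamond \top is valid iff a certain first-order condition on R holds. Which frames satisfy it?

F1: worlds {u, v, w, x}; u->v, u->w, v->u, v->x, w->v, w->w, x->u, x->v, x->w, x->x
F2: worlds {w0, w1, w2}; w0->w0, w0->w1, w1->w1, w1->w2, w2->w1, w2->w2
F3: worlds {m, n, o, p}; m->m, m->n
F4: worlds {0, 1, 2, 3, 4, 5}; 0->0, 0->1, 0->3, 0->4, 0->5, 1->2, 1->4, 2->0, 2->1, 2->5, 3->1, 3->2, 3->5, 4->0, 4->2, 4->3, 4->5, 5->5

The schema corresponds to seriality: \forall x \exists y Rxy.
F1: satisfies the condition.
F2: satisfies the condition.
F3: fails — world n has no successor.
F4: satisfies the condition.
Valid on: F1, F2, F4.

F1, F2, F4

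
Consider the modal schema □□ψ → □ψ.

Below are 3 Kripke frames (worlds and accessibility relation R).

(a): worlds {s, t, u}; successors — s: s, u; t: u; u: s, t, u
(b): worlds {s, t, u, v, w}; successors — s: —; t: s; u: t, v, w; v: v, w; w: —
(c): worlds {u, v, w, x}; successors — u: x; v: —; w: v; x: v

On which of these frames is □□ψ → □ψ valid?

(a)

Frame correspondent (Sahlqvist): ∀x ∀y (Rxy → ∃z (Rxz ∧ Rzy)) — i.e. density.
(a): ✓.
(b): fails — Rut but no z with Ruz and Rzt.
(c): fails — Rwv but no z with Rwz and Rzv.
Valid on: (a).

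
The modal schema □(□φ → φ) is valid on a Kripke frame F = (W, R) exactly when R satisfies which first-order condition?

Suppose □(□φ→φ) is valid. Take Rxy and set V(φ)={w : Ryw}. Then at y, □φ holds; since □(□φ→φ) at x, □φ→φ at y, so φ at y, i.e. Ryy.

shift-reflexivity: ∀x ∀y (Rxy → Ryy)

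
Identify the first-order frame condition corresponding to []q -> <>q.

Suppose □q→◇q is valid. At any x set V(q)=W. Then □q at x, so ◇q at x, so x has a successor.
Conversely, on a frame with seriality the schema holds at every world under every valuation.
So the correspondent is seriality.

Seriality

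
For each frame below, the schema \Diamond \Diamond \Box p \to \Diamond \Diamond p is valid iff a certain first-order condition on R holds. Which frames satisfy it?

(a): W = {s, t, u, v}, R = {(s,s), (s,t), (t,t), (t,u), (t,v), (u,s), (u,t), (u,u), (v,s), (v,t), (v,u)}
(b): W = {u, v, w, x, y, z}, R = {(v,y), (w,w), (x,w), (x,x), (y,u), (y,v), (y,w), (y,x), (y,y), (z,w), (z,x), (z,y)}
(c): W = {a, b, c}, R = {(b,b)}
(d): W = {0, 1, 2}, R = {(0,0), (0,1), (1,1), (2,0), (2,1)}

This is the axiom for a generalized confluence (Geach) condition; its first-order frame correspondent is \forall x \forall y (x R^2 y \to \exists w (yRw \wedge x R^2 w)).
(a): holds.
(b): fails — vR²u but no t with uRt and vR²t.
(c): holds.
(d): holds.
Valid on: (a), (c), (d).

(a), (c), (d)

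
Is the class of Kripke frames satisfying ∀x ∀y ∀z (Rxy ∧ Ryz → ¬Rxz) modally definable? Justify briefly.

Any modally definable frame class is closed under surjective bounded morphisms.
The 7-cycle (worlds 0,1,2,3,4,5,6 with 0→1→2→3→4→5→6→0) is intransitive. Mapping every world to a single reflexive point • is a surjective bounded morphism; the reflexive point is not intransitive (R••∧R•• but R••).
So the class is not modally definable.

No — not modally definable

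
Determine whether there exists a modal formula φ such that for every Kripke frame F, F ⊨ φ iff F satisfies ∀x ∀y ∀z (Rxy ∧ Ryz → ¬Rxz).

Not definable by any modal formula

Any modally definable frame class is closed under surjective bounded morphisms.
The 5-cycle (worlds w0,w1,w2,w3,w4 with w0→w1→w2→w3→w4→w0) is intransitive. Mapping every world to a single reflexive point • is a surjective bounded morphism; the reflexive point is not intransitive (R••∧R•• but R••).
So the class is not modally definable.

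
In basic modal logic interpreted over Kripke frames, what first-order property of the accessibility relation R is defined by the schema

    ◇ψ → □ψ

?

partial functionality

This schema is the CD axiom.
It corresponds to partial functionality: ∀x ∀y ∀z (Rxy ∧ Rxz → y = z).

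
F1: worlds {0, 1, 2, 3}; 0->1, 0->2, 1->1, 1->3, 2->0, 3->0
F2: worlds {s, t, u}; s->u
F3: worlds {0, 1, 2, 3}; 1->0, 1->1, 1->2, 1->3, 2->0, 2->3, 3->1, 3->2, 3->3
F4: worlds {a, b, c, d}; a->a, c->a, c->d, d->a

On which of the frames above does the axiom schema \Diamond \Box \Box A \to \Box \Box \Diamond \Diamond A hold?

F1, F2, F4

The schema corresponds to a generalized confluence (Geach) condition: \forall x \forall y \forall z ((xRy \wedge x R^2 z) \to \exists w (y R^2 w \wedge z R^2 w)).
F1: ✓.
F2: ✓.
F3: fails — 1R0, 1R²0 but no w with 0R²w and 0R²w.
F4: ✓.
Valid on: F1, F2, F4.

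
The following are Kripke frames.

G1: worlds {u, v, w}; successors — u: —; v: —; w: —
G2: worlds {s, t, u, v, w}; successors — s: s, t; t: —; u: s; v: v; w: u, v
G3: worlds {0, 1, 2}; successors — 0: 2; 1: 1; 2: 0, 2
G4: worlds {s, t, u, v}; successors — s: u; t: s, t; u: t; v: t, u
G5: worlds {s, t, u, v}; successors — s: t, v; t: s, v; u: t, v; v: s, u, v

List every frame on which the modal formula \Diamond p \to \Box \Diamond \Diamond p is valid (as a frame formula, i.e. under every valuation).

G1, G3, G5

Frame correspondent (Sahlqvist): \forall x \forall y \forall z ((xRy \wedge xRz) \to \exists w (y = w \wedge z R^2 w)) — i.e. a generalized confluence (Geach) condition.
G1: holds.
G2: fails — sRs, sRt but no w* with s=w* and tR²w*.
G3: holds.
G4: fails — sRu, sRu but no w with u=w and uR²w.
G5: holds.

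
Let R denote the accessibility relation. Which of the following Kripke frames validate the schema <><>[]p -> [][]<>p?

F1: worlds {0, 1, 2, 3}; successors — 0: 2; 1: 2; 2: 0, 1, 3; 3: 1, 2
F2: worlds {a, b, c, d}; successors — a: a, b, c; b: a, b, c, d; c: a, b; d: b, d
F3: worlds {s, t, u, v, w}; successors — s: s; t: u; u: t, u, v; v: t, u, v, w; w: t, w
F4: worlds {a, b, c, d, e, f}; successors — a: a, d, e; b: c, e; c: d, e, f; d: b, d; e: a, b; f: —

F2

The schema corresponds to a generalized confluence (Geach) condition: forall x forall y forall z ((x R^2 y & x R^2 z) -> exists w (yRw & zRw)).
F1: fails — 2R²1, 2R²2 but no w with 1Rw and 2Rw.
F2: ✓.
F3: fails — uR²t, uR²w but no w* with tRw* and wRw*.
F4: fails — aR²b, aR²d but no w with bRw and dRw.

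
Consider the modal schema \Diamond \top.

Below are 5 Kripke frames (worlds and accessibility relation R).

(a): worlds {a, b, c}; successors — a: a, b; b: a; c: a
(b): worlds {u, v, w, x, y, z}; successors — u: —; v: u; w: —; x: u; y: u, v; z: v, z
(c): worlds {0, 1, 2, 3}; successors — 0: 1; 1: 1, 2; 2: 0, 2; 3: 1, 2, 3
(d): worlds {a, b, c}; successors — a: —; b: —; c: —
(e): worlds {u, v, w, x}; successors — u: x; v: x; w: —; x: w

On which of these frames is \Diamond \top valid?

(a), (c)

The schema corresponds to seriality: \forall x \exists y Rxy.
(a): satisfies the condition.
(b): fails — world u has no successor.
(c): satisfies the condition.
(d): fails — world a has no successor.
(e): fails — world w has no successor.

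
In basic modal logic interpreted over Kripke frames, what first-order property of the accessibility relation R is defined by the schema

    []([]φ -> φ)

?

Suppose □(□φ→φ) is valid. Take Rxy and set V(φ)={w : Ryw}. Then at y, □φ holds; since □(□φ→φ) at x, □φ→φ at y, so φ at y, i.e. Ryy.

Shift-reflexivity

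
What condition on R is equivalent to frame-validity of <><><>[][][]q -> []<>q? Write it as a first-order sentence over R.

This is a Sahlqvist (Geach-type) schema ◇^3□^3q → □^1◇^1q.
Minimal-valuation argument: fix x; take any y with xR^3y and any z with xR^1z. Set V(q) to the set of worlds R-reachable from y in exactly 3 steps. Then □^3q holds at y, so the antecedent holds at x; validity forces ◇^1q at z, giving a w with zR^1w and yR^3w.
First-order correspondent: forall x forall y forall z ((x R^3 y & xRz) -> exists w (y R^3 w & zRw)).

forall x forall y forall z ((x R^3 y & xRz) -> exists w (y R^3 w & zRw))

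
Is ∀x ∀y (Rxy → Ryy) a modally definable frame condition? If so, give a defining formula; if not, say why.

Yes — defined by □(□r → r)

This is a Sahlqvist condition; the T□ axiom □(□r → r) defines it.
Suppose □(□r→r) is valid. Take Rxy and set V(r)={w : Ryw}. Then at y, □r holds; since □(□r→r) at x, □r→r at y, so r at y, i.e. Ryy.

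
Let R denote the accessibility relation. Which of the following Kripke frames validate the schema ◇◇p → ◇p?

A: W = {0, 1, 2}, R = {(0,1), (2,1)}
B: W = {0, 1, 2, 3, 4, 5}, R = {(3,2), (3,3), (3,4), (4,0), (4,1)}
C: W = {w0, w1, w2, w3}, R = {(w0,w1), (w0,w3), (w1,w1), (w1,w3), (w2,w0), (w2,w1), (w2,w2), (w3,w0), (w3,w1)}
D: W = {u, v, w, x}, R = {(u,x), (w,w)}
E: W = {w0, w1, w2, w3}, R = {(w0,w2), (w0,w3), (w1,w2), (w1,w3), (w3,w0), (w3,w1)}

This is the axiom for transitivity; its first-order frame correspondent is ∀x ∀y ∀z (Rxy ∧ Ryz → Rxz).
A: ✓.
B: fails — R34 and R40 but not R30.
C: fails — Rw3w1 and Rw1w3 but not Rw3w3.
D: ✓.
E: fails — Rw3w1 and Rw1w2 but not Rw3w2.
Valid on: A, D.

A, D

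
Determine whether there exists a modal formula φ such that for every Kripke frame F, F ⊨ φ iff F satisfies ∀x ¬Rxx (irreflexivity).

Not definable by any modal formula

Modal frame validity is preserved under surjective bounded morphisms.
The 2-cycle (worlds 0,1 with 0→1→0) is irreflexive, and the map sending every world to a single reflexive point • is a surjective bounded morphism (forth: every edge maps to (•,•); back: every world has a successor). So any modal formula valid on the 2-cycle is also valid on the reflexive point, which is not irreflexive.
So the class is not modally definable.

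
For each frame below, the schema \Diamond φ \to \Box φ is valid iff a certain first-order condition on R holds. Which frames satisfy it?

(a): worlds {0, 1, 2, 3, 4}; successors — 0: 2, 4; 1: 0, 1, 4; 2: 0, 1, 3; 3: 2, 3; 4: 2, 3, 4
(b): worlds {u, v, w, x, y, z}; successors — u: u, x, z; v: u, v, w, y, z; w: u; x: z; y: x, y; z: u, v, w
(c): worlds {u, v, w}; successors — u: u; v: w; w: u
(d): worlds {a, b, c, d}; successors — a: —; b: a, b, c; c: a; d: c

(c)

This is the axiom for partial functionality; its first-order frame correspondent is \forall x \forall y \forall z (Rxy \wedge Rxz \to y = z).
(a): fails — 0 sees both 2 and 4.
(b): fails — u sees both u and x.
(c): ✓.
(d): fails — b sees both a and b.
Valid on: (c).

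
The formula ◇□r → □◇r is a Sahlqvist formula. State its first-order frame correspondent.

convergence: ∀x ∀y ∀z (Rxy ∧ Rxz → ∃w (Ryw ∧ Rzw))

Suppose ◇□r→□◇r is valid. Take Rxy, Rxz and set V(r)={w : Ryw}. Then □r at y so ◇□r at x, so □◇r at x, so ◇r at z, giving w with Rzw and Ryw.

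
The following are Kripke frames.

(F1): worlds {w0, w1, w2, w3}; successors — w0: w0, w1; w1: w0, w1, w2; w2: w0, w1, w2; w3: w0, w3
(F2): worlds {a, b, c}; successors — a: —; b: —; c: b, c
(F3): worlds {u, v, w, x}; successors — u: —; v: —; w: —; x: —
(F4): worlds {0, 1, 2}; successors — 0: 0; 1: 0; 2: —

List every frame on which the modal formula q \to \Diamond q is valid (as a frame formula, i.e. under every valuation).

Frame correspondent (Sahlqvist): \forall x Rxx — i.e. reflexivity.
(F1): ✓.
(F2): fails — world a does not see itself.
(F3): fails — world u does not see itself.
(F4): fails — world 1 does not see itself.

(F1)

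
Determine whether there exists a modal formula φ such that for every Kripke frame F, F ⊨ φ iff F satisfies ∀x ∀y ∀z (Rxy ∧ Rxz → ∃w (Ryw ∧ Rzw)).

Yes: it is convergence, defined by the .2 schema ◇□q → □◇q.
Suppose ◇□q→□◇q is valid. Take Rxy, Rxz and set V(q)={w : Ryw}. Then □q at y so ◇□q at x, so □◇q at x, so ◇q at z, giving w with Rzw and Ryw.

Yes — defined by ◇□q → □◇q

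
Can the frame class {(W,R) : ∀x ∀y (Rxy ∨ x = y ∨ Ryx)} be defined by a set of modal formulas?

No — not modally definable

Modal frame validity is preserved under disjoint unions.
Take 4 disjoint single-world reflexive frames: each is trivially connected, but their disjoint union has 4 worlds with no edge between distinct components, so it is not connected.
So the class is not modally definable.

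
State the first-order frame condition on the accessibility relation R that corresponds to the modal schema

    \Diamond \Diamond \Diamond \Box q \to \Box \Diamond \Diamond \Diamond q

\forall x \forall y \forall z ((x R^3 y \wedge xRz) \to \exists w (yRw \wedge z R^3 w))

This is a Sahlqvist (Geach-type) schema ◇^3□^1q → □^1◇^3q.
Minimal-valuation argument: fix x; take any y with xR^3y and any z with xR^1z. Set V(q) to the set of worlds R-reachable from y in exactly 1 step. Then □^1q holds at y, so the antecedent holds at x; validity forces ◇^3q at z, giving a w with zR^3w and yR^1w.
First-order correspondent: \forall x \forall y \forall z ((x R^3 y \wedge xRz) \to \exists w (yRw \wedge z R^3 w)).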